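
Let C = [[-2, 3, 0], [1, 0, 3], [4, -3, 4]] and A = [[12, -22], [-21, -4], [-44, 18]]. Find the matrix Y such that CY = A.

Y = [[-6, 2], [0, -6], [-5, -2]]

Left-multiplying both sides by C⁻¹ gives Y = C⁻¹A.
det C = 6, so C⁻¹ = [[3/2, -2, 3/2], [4/3, -4/3, 1], [-1/2, 1, -1/2]].
Y = C⁻¹A = [[3/2, -2, 3/2], [4/3, -4/3, 1], [-1/2, 1, -1/2]] · [[12, -22], [-21, -4], [-44, 18]] = [[-6, 2], [0, -6], [-5, -2]].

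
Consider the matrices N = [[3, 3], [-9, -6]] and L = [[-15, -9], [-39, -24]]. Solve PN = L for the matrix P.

P = [[1, 2], [2, 5]]

Since N sits to the right of P, P = LN⁻¹.
det N = 9; the adjugate gives N⁻¹ = [[-2/3, -1/3], [1, 1/3]].
P = LN⁻¹ = [[-15, -9], [-39, -24]] · [[-2/3, -1/3], [1, 1/3]] = [[1, 2], [2, 5]].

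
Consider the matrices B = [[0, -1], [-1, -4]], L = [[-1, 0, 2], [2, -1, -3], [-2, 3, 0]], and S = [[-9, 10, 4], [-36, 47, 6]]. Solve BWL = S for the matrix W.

W = [[2, -2, -3], [-5, -2, -4]]

W = B⁻¹SL⁻¹ (apply B⁻¹ on the left and L⁻¹ on the right).
det B = -1; the adjugate gives B⁻¹ = [[4, -1], [-1, 0]].
det L = -1; the adjugate gives L⁻¹ = [[-9, -6, -2], [-6, -4, -1], [-4, -3, -1]].
B⁻¹S = [[0, -7, 10], [9, -10, -4]].
W = (B⁻¹S)L⁻¹ = [[2, -2, -3], [-5, -2, -4]].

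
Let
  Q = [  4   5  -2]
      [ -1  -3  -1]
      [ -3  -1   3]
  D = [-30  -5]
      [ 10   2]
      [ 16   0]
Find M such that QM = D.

Q is on the left of M, so left-multiply by Q⁻¹: M = Q⁻¹D.
det Q = 6; the adjugate gives Q⁻¹ = [[-5/3, -13/6, -11/6], [1, 1, 1], [-4/3, -11/6, -7/6]].
M = Q⁻¹D = [[-5/3, -13/6, -11/6], [1, 1, 1], [-4/3, -11/6, -7/6]] · [[-30, -5], [10, 2], [16, 0]] = [[-1, 4], [-4, -3], [3, 3]].

M = [[-1, 4], [-4, -3], [3, 3]]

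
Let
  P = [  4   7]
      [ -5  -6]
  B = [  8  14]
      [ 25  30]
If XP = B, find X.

P is on the right of X, so right-multiply by P⁻¹: X = BP⁻¹.
P has determinant 11; P⁻¹ = [[-6/11, -7/11], [5/11, 4/11]].
X = BP⁻¹ = [[8, 14], [25, 30]] · [[-6/11, -7/11], [5/11, 4/11]] = [[2, 0], [0, -5]].

X = [[2, 0], [0, -5]]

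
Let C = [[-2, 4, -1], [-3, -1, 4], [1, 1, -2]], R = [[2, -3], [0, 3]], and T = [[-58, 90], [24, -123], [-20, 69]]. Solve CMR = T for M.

Left-multiply by C⁻¹ and right-multiply by R⁻¹: M = C⁻¹TR⁻¹.
det C = -2; the adjugate gives C⁻¹ = [[1, -7/2, -15/2], [1, -5/2, -11/2], [1, -3, -7]].
det R = 6, so R⁻¹ = [[1/2, 1/2], [0, 1/3]].
C⁻¹T = [[8, 3], [-8, 18], [10, -24]].
M = (C⁻¹T)R⁻¹ = [[4, 5], [-4, 2], [5, -3]].

M = [[4, 5], [-4, 2], [5, -3]]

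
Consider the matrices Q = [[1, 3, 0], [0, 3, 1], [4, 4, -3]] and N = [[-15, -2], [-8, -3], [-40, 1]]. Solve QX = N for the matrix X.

Left-multiplying both sides by Q⁻¹ gives X = Q⁻¹N.
det Q = -1, so Q⁻¹ = [[13, -9, -3], [-4, 3, 1], [12, -8, -3]].
X = Q⁻¹N = [[13, -9, -3], [-4, 3, 1], [12, -8, -3]] · [[-15, -2], [-8, -3], [-40, 1]] = [[-3, -2], [-4, 0], [4, -3]].

X = [[-3, -2], [-4, 0], [4, -3]]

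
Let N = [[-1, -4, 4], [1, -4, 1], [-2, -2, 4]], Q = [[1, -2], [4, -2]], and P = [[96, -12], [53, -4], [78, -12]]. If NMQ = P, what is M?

Left-multiply by N⁻¹ and right-multiply by Q⁻¹: M = N⁻¹PQ⁻¹.
det N = -2; the adjugate gives N⁻¹ = [[7, -4, -6], [3, -2, -5/2], [5, -3, -4]].
det Q = 6, so Q⁻¹ = [[-1/3, 1/3], [-2/3, 1/6]].
N⁻¹P = [[-8, 4], [-13, 2], [9, 0]].
M = (N⁻¹P)Q⁻¹ = [[0, -2], [3, -4], [-3, 3]].

M = [[0, -2], [3, -4], [-3, 3]]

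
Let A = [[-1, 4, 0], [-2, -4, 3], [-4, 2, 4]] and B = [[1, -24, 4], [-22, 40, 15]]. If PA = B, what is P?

A is on the right of P, so right-multiply by A⁻¹: P = BA⁻¹.
det A = 6; the adjugate gives A⁻¹ = [[-11/3, -8/3, 2], [-2/3, -2/3, 1/2], [-10/3, -7/3, 2]].
P = BA⁻¹ = [[1, -24, 4], [-22, 40, 15]] · [[-11/3, -8/3, 2], [-2/3, -2/3, 1/2], [-10/3, -7/3, 2]] = [[-1, 4, -2], [4, -3, 6]].

P = [[-1, 4, -2], [4, -3, 6]]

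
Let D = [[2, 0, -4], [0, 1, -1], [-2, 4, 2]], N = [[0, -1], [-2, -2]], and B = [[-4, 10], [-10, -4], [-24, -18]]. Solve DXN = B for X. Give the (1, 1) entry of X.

-3

X = D⁻¹BN⁻¹ (apply D⁻¹ on the left and N⁻¹ on the right).
det D = 4; the adjugate gives D⁻¹ = [[3/2, -4, 1], [1/2, -1, 1/2], [1/2, -2, 1/2]].
det N = -2, so N⁻¹ = [[1, -1/2], [-1, 0]].
D⁻¹B = [[10, 13], [-4, 0], [6, 4]].
X = (D⁻¹B)N⁻¹ = [[-3, -5], [-4, 2], [2, -3]].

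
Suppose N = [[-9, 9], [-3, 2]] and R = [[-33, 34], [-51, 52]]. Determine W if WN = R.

Right-multiplying both sides by N⁻¹ gives W = RN⁻¹.
N has determinant 9; N⁻¹ = [[2/9, -1], [1/3, -1]].
W = RN⁻¹ = [[-33, 34], [-51, 52]] · [[2/9, -1], [1/3, -1]] = [[4, -1], [6, -1]].

W = [[4, -1], [6, -1]]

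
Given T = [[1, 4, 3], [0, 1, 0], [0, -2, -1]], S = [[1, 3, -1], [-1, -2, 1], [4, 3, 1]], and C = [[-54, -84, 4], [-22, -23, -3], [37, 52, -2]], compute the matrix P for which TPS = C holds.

P = T⁻¹CS⁻¹ (apply T⁻¹ on the left and S⁻¹ on the right).
det T = -1, so T⁻¹ = [[1, 2, 3], [0, 1, 0], [0, -2, -1]].
det S = 5, so S⁻¹ = [[-1, -6/5, 1/5], [1, 1, 0], [1, 9/5, 1/5]].
T⁻¹C = [[13, 26, -8], [-22, -23, -3], [7, -6, 8]].
P = (T⁻¹C)S⁻¹ = [[5, -4, 1], [-4, -2, -5], [-5, 0, 3]].

P = [[5, -4, 1], [-4, -2, -5], [-5, 0, 3]]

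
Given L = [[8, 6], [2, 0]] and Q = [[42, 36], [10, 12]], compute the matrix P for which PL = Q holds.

Right-multiplying both sides by L⁻¹ gives P = QL⁻¹.
det L = -12, so L⁻¹ = [[0, 1/2], [1/6, -2/3]].
P = QL⁻¹ = [[42, 36], [10, 12]] · [[0, 1/2], [1/6, -2/3]] = [[6, -3], [2, -3]].

P = [[6, -3], [2, -3]]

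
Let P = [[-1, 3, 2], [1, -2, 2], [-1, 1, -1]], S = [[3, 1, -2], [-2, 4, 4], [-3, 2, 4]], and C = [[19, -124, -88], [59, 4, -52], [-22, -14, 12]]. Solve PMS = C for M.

M = [[2, 3, 5], [-4, -5, 4], [0, -4, -5]]

Left-multiply by P⁻¹ and right-multiply by S⁻¹: M = P⁻¹CS⁻¹.
det P = -5, so P⁻¹ = [[0, -1, -2], [1/5, -3/5, -4/5], [1/5, 2/5, 1/5]].
det S = 4; the adjugate gives S⁻¹ = [[2, -2, 3], [-1, 3/2, -2], [2, -9/4, 7/2]].
P⁻¹C = [[-15, 24, 28], [-14, -16, 4], [23, -26, -36]].
M = (P⁻¹C)S⁻¹ = [[2, 3, 5], [-4, -5, 4], [0, -4, -5]].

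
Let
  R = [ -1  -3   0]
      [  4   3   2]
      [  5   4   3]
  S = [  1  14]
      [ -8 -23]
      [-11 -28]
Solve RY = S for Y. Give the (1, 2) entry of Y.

Since R multiplies Y on the left, Y = R⁻¹S.
det R = 5; the adjugate gives R⁻¹ = [[1/5, 9/5, -6/5], [-2/5, -3/5, 2/5], [1/5, -11/5, 9/5]].
Y = R⁻¹S = [[1/5, 9/5, -6/5], [-2/5, -3/5, 2/5], [1/5, -11/5, 9/5]] · [[1, 14], [-8, -23], [-11, -28]] = [[-1, -5], [0, -3], [-2, 3]].

-5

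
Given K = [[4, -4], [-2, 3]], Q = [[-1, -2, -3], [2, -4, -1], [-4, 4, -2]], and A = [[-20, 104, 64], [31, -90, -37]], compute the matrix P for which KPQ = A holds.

P = [[-2, 1, -3], [3, 4, -4]]

P = K⁻¹AQ⁻¹ (apply K⁻¹ on the left and Q⁻¹ on the right).
det K = 4, so K⁻¹ = [[3/4, 1], [1/2, 1]].
Q has determinant -4; Q⁻¹ = [[-3, 4, 5/2], [-2, 5/2, 7/4], [2, -3, -2]].
K⁻¹A = [[16, -12, 11], [21, -38, -5]].
P = (K⁻¹A)Q⁻¹ = [[-2, 1, -3], [3, 4, -4]].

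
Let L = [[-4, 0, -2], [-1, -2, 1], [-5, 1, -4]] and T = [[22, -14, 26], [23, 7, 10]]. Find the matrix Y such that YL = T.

Y = [[1, 4, -6], [2, -6, -5]]

Right-multiplying both sides by L⁻¹ gives Y = TL⁻¹.
det L = -6; the adjugate gives L⁻¹ = [[-7/6, 1/3, 2/3], [3/2, -1, -1], [11/6, -2/3, -4/3]].
Y = TL⁻¹ = [[22, -14, 26], [23, 7, 10]] · [[-7/6, 1/3, 2/3], [3/2, -1, -1], [11/6, -2/3, -4/3]] = [[1, 4, -6], [2, -6, -5]].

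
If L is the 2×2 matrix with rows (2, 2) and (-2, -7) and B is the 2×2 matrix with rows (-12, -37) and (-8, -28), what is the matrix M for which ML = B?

L is on the right of M, so right-multiply by L⁻¹: M = BL⁻¹.
det L = -10, so L⁻¹ = [[7/10, 1/5], [-1/5, -1/5]].
M = BL⁻¹ = [[-12, -37], [-8, -28]] · [[7/10, 1/5], [-1/5, -1/5]] = [[-1, 5], [0, 4]].

M = [[-1, 5], [0, 4]]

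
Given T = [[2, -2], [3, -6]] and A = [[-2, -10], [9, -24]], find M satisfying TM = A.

M = [[-5, -2], [-4, 3]]

T is on the left of M, so left-multiply by T⁻¹: M = T⁻¹A.
det T = -6, so T⁻¹ = [[1, -1/3], [1/2, -1/3]].
M = T⁻¹A = [[1, -1/3], [1/2, -1/3]] · [[-2, -10], [9, -24]] = [[-5, -2], [-4, 3]].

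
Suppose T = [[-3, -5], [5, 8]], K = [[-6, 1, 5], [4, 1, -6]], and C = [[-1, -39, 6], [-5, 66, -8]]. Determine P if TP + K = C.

P = [[-5, 5, -2], [2, 5, 1]]

TP = C − K = [[5, -40, 1], [-9, 65, -2]].
Since T multiplies P on the left, P = T⁻¹(C − K).
det T = 1; the adjugate gives T⁻¹ = [[8, 5], [-5, -3]].
P = T⁻¹(C − K) = [[-5, 5, -2], [2, 5, 1]].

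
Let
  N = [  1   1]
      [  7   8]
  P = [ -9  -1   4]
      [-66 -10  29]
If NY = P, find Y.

Y = [[-6, 2, 3], [-3, -3, 1]]

Since N multiplies Y on the left, Y = N⁻¹P.
det N = 1, so N⁻¹ = [[8, -1], [-7, 1]].
Y = N⁻¹P = [[8, -1], [-7, 1]] · [[-9, -1, 4], [-66, -10, 29]] = [[-6, 2, 3], [-3, -3, 1]].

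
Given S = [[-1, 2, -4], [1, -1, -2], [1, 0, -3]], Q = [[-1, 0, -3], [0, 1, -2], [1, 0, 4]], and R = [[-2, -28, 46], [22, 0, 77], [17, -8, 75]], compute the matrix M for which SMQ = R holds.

Left-multiply by S⁻¹ and right-multiply by Q⁻¹: M = S⁻¹RQ⁻¹.
det S = -5, so S⁻¹ = [[-3/5, -6/5, 8/5], [-1/5, -7/5, 6/5], [-1/5, -2/5, 1/5]].
det Q = -1, so Q⁻¹ = [[-4, 0, -3], [2, 1, 2], [1, 0, 1]].
S⁻¹R = [[2, 4, 0], [-10, -4, -27], [-5, 4, -25]].
M = (S⁻¹R)Q⁻¹ = [[0, 4, 2], [5, -4, -5], [3, 4, -2]].

M = [[0, 4, 2], [5, -4, -5], [3, 4, -2]]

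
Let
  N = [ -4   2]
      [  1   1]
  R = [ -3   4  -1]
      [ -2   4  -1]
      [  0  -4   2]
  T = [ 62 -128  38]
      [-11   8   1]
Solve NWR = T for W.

W = N⁻¹TR⁻¹ (apply N⁻¹ on the left and R⁻¹ on the right).
det N = -6; the adjugate gives N⁻¹ = [[-1/6, 1/3], [1/6, 2/3]].
det R = -4, so R⁻¹ = [[-1, 1, 0], [-1, 3/2, 1/4], [-2, 3, 1]].
N⁻¹T = [[-14, 24, -6], [3, -16, 7]].
W = (N⁻¹T)R⁻¹ = [[2, 4, 0], [-1, 0, 3]].

W = [[2, 4, 0], [-1, 0, 3]]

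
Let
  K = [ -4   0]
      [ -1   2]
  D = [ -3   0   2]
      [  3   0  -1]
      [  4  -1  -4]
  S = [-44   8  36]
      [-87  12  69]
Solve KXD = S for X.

Left-multiply by K⁻¹ and right-multiply by D⁻¹: X = K⁻¹SD⁻¹.
det K = -8; the adjugate gives K⁻¹ = [[-1/4, 0], [-1/8, 1/2]].
det D = -3, so D⁻¹ = [[1/3, 2/3, 0], [-8/3, -4/3, -1], [1, 1, 0]].
K⁻¹S = [[11, -2, -9], [-38, 5, 30]].
X = (K⁻¹S)D⁻¹ = [[0, 1, 2], [4, -2, -5]].

X = [[0, 1, 2], [4, -2, -5]]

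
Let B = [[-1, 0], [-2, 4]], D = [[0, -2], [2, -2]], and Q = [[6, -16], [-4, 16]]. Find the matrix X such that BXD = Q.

Isolating X: multiply by B⁻¹ from the left and D⁻¹ from the right, so X = B⁻¹QD⁻¹.
det B = -4, so B⁻¹ = [[-1, 0], [-1/2, 1/4]].
D has determinant 4; D⁻¹ = [[-1/2, 1/2], [-1/2, 0]].
B⁻¹Q = [[-6, 16], [-4, 12]].
X = (B⁻¹Q)D⁻¹ = [[-5, -3], [-4, -2]].

X = [[-5, -3], [-4, -2]]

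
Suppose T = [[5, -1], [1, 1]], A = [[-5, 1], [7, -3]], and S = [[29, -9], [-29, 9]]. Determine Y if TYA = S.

Y = [[0, 0], [3, -2]]

Left-multiply by T⁻¹ and right-multiply by A⁻¹: Y = T⁻¹SA⁻¹.
det T = 6, so T⁻¹ = [[1/6, 1/6], [-1/6, 5/6]].
A has determinant 8; A⁻¹ = [[-3/8, -1/8], [-7/8, -5/8]].
T⁻¹S = [[0, 0], [-29, 9]].
Y = (T⁻¹S)A⁻¹ = [[0, 0], [3, -2]].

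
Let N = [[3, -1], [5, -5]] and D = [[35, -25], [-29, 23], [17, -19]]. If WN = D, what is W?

W = [[5, 4], [-3, -4], [-1, 4]]

Right-multiplying both sides by N⁻¹ gives W = DN⁻¹.
det N = -10, so N⁻¹ = [[1/2, -1/10], [1/2, -3/10]].
W = DN⁻¹ = [[35, -25], [-29, 23], [17, -19]] · [[1/2, -1/10], [1/2, -3/10]] = [[5, 4], [-3, -4], [-1, 4]].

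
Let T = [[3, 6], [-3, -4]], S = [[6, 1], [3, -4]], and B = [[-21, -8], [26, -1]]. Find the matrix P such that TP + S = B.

P = [[-5, 3], [-2, -3]]

TP = B − S = [[-27, -9], [23, 3]].
Since T multiplies P on the left, P = T⁻¹(B − S).
T has determinant 6; T⁻¹ = [[-2/3, -1], [1/2, 1/2]].
P = T⁻¹(B − S) = [[-5, 3], [-2, -3]].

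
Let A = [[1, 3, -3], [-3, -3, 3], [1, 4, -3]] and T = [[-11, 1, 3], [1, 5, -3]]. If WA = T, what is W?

W = [[0, 5, 4], [-1, 0, 2]]

Right-multiplying both sides by A⁻¹ gives W = TA⁻¹.
det A = 6, so A⁻¹ = [[-1/2, -1/2, 0], [-1, 0, 1], [-3/2, -1/6, 1]].
W = TA⁻¹ = [[-11, 1, 3], [1, 5, -3]] · [[-1/2, -1/2, 0], [-1, 0, 1], [-3/2, -1/6, 1]] = [[0, 5, 4], [-1, 0, 2]].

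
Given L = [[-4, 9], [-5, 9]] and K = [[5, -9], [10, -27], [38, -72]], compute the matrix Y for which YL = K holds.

Since L sits to the right of Y, Y = KL⁻¹.
L has determinant 9; L⁻¹ = [[1, -1], [5/9, -4/9]].
Y = KL⁻¹ = [[5, -9], [10, -27], [38, -72]] · [[1, -1], [5/9, -4/9]] = [[0, -1], [-5, 2], [-2, -6]].

Y = [[0, -1], [-5, 2], [-2, -6]]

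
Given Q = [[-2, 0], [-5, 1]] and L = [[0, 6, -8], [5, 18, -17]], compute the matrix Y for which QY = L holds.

Y = [[0, -3, 4], [5, 3, 3]]

Since Q multiplies Y on the left, Y = Q⁻¹L.
det Q = -2, so Q⁻¹ = [[-1/2, 0], [-5/2, 1]].
Y = Q⁻¹L = [[-1/2, 0], [-5/2, 1]] · [[0, 6, -8], [5, 18, -17]] = [[0, -3, 4], [5, 3, 3]].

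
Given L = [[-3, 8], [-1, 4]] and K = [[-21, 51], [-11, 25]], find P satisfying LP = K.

L is on the left of P, so left-multiply by L⁻¹: P = L⁻¹K.
det L = -4; the adjugate gives L⁻¹ = [[-1, 2], [-1/4, 3/4]].
P = L⁻¹K = [[-1, 2], [-1/4, 3/4]] · [[-21, 51], [-11, 25]] = [[-1, -1], [-3, 6]].

P = [[-1, -1], [-3, 6]]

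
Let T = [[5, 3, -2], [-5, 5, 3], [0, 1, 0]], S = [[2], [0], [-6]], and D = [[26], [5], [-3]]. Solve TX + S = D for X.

TX = D − S = [[24], [5], [3]].
Since T multiplies X on the left, X = T⁻¹(D − S).
det T = -5, so T⁻¹ = [[3/5, 2/5, -19/5], [0, 0, 1], [1, 1, -8]].
X = T⁻¹(D − S) = [[5], [3], [5]].

X = [[5], [3], [5]]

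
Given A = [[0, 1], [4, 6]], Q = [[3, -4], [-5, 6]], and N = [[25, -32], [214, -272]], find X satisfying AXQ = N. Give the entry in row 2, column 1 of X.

5

X = A⁻¹NQ⁻¹ (apply A⁻¹ on the left and Q⁻¹ on the right).
det A = -4, so A⁻¹ = [[-3/2, 1/4], [1, 0]].
Q has determinant -2; Q⁻¹ = [[-3, -2], [-5/2, -3/2]].
A⁻¹N = [[16, -20], [25, -32]].
X = (A⁻¹N)Q⁻¹ = [[2, -2], [5, -2]].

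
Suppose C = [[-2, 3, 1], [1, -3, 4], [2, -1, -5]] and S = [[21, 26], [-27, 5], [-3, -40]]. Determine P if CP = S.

Left-multiplying both sides by C⁻¹ gives P = C⁻¹S.
det C = 6; the adjugate gives C⁻¹ = [[19/6, 7/3, 5/2], [13/6, 4/3, 3/2], [5/6, 2/3, 1/2]].
P = C⁻¹S = [[19/6, 7/3, 5/2], [13/6, 4/3, 3/2], [5/6, 2/3, 1/2]] · [[21, 26], [-27, 5], [-3, -40]] = [[-4, -6], [5, 3], [-2, 5]].

P = [[-4, -6], [5, 3], [-2, 5]]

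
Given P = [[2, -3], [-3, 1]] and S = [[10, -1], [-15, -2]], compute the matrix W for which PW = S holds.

Left-multiplying both sides by P⁻¹ gives W = P⁻¹S.
det P = -7; the adjugate gives P⁻¹ = [[-1/7, -3/7], [-3/7, -2/7]].
W = P⁻¹S = [[-1/7, -3/7], [-3/7, -2/7]] · [[10, -1], [-15, -2]] = [[5, 1], [0, 1]].

W = [[5, 1], [0, 1]]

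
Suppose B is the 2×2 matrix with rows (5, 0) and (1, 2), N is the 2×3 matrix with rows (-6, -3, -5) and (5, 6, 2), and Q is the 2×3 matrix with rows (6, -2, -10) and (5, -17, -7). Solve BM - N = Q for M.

BM = Q + N = [[0, -5, -15], [10, -11, -5]].
B is on the left of M, so left-multiply by B⁻¹: M = B⁻¹(Q + N).
B has determinant 10; B⁻¹ = [[1/5, 0], [-1/10, 1/2]].
M = B⁻¹(Q + N) = [[0, -1, -3], [5, -5, -1]].

M = [[0, -1, -3], [5, -5, -1]]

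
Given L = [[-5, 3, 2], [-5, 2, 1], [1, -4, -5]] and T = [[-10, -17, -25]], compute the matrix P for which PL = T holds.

L is on the right of P, so right-multiply by L⁻¹: P = TL⁻¹.
det L = -6; the adjugate gives L⁻¹ = [[1, -7/6, 1/6], [4, -23/6, 5/6], [-3, 17/6, -5/6]].
P = TL⁻¹ = [[-10, -17, -25]] · [[1, -7/6, 1/6], [4, -23/6, 5/6], [-3, 17/6, -5/6]] = [[-3, 6, 5]].

P = [[-3, 6, 5]]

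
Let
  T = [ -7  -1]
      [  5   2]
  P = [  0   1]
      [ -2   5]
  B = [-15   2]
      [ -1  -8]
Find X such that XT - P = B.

X = [[5, 4], [-1, -2]]

XT = B + P = [[-15, 3], [-3, -3]].
Right-multiplying both sides by T⁻¹ gives X = (B + P)T⁻¹.
det T = -9; the adjugate gives T⁻¹ = [[-2/9, -1/9], [5/9, 7/9]].
X = (B + P)T⁻¹ = [[5, 4], [-1, -2]].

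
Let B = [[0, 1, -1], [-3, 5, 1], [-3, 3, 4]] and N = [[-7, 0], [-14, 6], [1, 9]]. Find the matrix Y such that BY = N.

Since B multiplies Y on the left, Y = B⁻¹N.
B has determinant 3; B⁻¹ = [[17/3, -7/3, 2], [3, -1, 1], [2, -1, 1]].
Y = B⁻¹N = [[17/3, -7/3, 2], [3, -1, 1], [2, -1, 1]] · [[-7, 0], [-14, 6], [1, 9]] = [[-5, 4], [-6, 3], [1, 3]].

Y = [[-5, 4], [-6, 3], [1, 3]]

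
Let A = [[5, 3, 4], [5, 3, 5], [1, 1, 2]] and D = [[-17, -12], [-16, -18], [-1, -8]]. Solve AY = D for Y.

Left-multiplying both sides by A⁻¹ gives Y = A⁻¹D.
det A = -2, so A⁻¹ = [[-1/2, 1, -3/2], [5/2, -3, 5/2], [-1, 1, 0]].
Y = A⁻¹D = [[-1/2, 1, -3/2], [5/2, -3, 5/2], [-1, 1, 0]] · [[-17, -12], [-16, -18], [-1, -8]] = [[-6, 0], [3, 4], [1, -6]].

Y = [[-6, 0], [3, 4], [1, -6]]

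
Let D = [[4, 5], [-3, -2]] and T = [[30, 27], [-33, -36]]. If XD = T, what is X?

Right-multiplying both sides by D⁻¹ gives X = TD⁻¹.
det D = 7; the adjugate gives D⁻¹ = [[-2/7, -5/7], [3/7, 4/7]].
X = TD⁻¹ = [[30, 27], [-33, -36]] · [[-2/7, -5/7], [3/7, 4/7]] = [[3, -6], [-6, 3]].

X = [[3, -6], [-6, 3]]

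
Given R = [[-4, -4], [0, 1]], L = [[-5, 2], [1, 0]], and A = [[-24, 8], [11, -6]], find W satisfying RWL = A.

W = [[2, 5], [-3, -4]]

Left-multiply by R⁻¹ and right-multiply by L⁻¹: W = R⁻¹AL⁻¹.
det R = -4; the adjugate gives R⁻¹ = [[-1/4, -1], [0, 1]].
det L = -2, so L⁻¹ = [[0, 1], [1/2, 5/2]].
R⁻¹A = [[-5, 4], [11, -6]].
W = (R⁻¹A)L⁻¹ = [[2, 5], [-3, -4]].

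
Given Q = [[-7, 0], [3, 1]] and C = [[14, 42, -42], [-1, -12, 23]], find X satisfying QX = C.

Q is on the left of X, so left-multiply by Q⁻¹: X = Q⁻¹C.
det Q = -7, so Q⁻¹ = [[-1/7, 0], [3/7, 1]].
X = Q⁻¹C = [[-1/7, 0], [3/7, 1]] · [[14, 42, -42], [-1, -12, 23]] = [[-2, -6, 6], [5, 6, 5]].

X = [[-2, -6, 6], [5, 6, 5]]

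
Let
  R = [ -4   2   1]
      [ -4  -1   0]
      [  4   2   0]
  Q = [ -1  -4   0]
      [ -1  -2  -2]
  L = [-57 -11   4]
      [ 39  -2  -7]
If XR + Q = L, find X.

X = [[4, 5, -5], [-5, 0, 5]]

XR = L − Q = [[-56, -7, 4], [40, 0, -5]].
R is on the right of X, so right-multiply by R⁻¹: X = (L − Q)R⁻¹.
det R = -4, so R⁻¹ = [[0, -1/2, -1/4], [0, 1, 1], [1, -4, -3]].
X = (L − Q)R⁻¹ = [[4, 5, -5], [-5, 0, 5]].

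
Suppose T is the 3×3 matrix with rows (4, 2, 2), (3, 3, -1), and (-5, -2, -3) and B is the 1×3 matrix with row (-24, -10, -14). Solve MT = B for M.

M = [[-1, 0, 4]]

Right-multiplying both sides by T⁻¹ gives M = BT⁻¹.
T has determinant 2; T⁻¹ = [[-11/2, 1, -4], [7, -1, 5], [9/2, -1, 3]].
M = BT⁻¹ = [[-24, -10, -14]] · [[-11/2, 1, -4], [7, -1, 5], [9/2, -1, 3]] = [[-1, 0, 4]].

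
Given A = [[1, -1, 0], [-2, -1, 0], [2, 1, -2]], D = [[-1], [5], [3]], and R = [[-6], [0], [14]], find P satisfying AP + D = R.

AP = R − D = [[-5], [-5], [11]].
A is on the left of P, so left-multiply by A⁻¹: P = A⁻¹(R − D).
A has determinant 6; A⁻¹ = [[1/3, -1/3, 0], [-2/3, -1/3, 0], [0, -1/2, -1/2]].
P = A⁻¹(R − D) = [[0], [5], [-3]].

P = [[0], [5], [-3]]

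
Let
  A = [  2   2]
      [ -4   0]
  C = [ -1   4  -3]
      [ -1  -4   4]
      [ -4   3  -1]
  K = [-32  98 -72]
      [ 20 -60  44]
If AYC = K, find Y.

Y = [[2, -1, 1], [5, -2, 2]]

Left-multiply by A⁻¹ and right-multiply by C⁻¹: Y = A⁻¹KC⁻¹.
det A = 8; the adjugate gives A⁻¹ = [[0, -1/4], [1/2, 1/4]].
C has determinant -3; C⁻¹ = [[8/3, 5/3, -4/3], [17/3, 11/3, -7/3], [19/3, 13/3, -8/3]].
A⁻¹K = [[-5, 15, -11], [-11, 34, -25]].
Y = (A⁻¹K)C⁻¹ = [[2, -1, 1], [5, -2, 2]].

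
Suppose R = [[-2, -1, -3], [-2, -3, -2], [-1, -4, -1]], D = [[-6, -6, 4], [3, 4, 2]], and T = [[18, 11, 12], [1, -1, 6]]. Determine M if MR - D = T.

M = [[-4, -3, 2], [-4, 3, -2]]

MR = T + D = [[12, 5, 16], [4, 3, 8]].
Since R sits to the right of M, M = (T + D)R⁻¹.
R has determinant -5; R⁻¹ = [[1, -11/5, 7/5], [0, 1/5, -2/5], [-1, 7/5, -4/5]].
M = (T + D)R⁻¹ = [[-4, -3, 2], [-4, 3, -2]].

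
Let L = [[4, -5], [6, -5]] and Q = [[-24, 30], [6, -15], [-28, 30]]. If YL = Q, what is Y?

Y = [[-6, 0], [6, -3], [-4, -2]]

L is on the right of Y, so right-multiply by L⁻¹: Y = QL⁻¹.
L has determinant 10; L⁻¹ = [[-1/2, 1/2], [-3/5, 2/5]].
Y = QL⁻¹ = [[-24, 30], [6, -15], [-28, 30]] · [[-1/2, 1/2], [-3/5, 2/5]] = [[-6, 0], [6, -3], [-4, -2]].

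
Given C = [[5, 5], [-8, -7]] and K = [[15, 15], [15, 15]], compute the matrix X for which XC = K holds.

Right-multiplying both sides by C⁻¹ gives X = KC⁻¹.
det C = 5, so C⁻¹ = [[-7/5, -1], [8/5, 1]].
X = KC⁻¹ = [[15, 15], [15, 15]] · [[-7/5, -1], [8/5, 1]] = [[3, 0], [3, 0]].

X = [[3, 0], [3, 0]]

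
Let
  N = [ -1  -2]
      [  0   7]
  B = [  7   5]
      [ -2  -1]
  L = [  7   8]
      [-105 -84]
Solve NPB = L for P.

Isolating P: multiply by N⁻¹ from the left and B⁻¹ from the right, so P = N⁻¹LB⁻¹.
det N = -7; the adjugate gives N⁻¹ = [[-1, -2/7], [0, 1/7]].
B has determinant 3; B⁻¹ = [[-1/3, -5/3], [2/3, 7/3]].
N⁻¹L = [[23, 16], [-15, -12]].
P = (N⁻¹L)B⁻¹ = [[3, -1], [-3, -3]].

P = [[3, -1], [-3, -3]]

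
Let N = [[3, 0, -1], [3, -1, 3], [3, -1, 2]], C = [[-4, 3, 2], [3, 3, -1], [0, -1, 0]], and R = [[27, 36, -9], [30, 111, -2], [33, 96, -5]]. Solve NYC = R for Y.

Left-multiply by N⁻¹ and right-multiply by C⁻¹: Y = N⁻¹RC⁻¹.
det N = 3, so N⁻¹ = [[1/3, 1/3, -1/3], [1, 3, -4], [0, 1, -1]].
C has determinant -2; C⁻¹ = [[1/2, 1, 9/2], [0, 0, -1], [3/2, 2, 21/2]].
N⁻¹R = [[8, 17, -2], [-15, -15, 5], [-3, 15, 3]].
Y = (N⁻¹R)C⁻¹ = [[1, 4, -2], [0, -5, 0], [3, 3, 3]].

Y = [[1, 4, -2], [0, -5, 0], [3, 3, 3]]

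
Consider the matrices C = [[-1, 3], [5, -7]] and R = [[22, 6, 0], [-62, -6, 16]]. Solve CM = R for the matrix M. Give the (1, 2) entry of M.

3

Left-multiplying both sides by C⁻¹ gives M = C⁻¹R.
det C = -8; the adjugate gives C⁻¹ = [[7/8, 3/8], [5/8, 1/8]].
M = C⁻¹R = [[7/8, 3/8], [5/8, 1/8]] · [[22, 6, 0], [-62, -6, 16]] = [[-4, 3, 6], [6, 3, 2]].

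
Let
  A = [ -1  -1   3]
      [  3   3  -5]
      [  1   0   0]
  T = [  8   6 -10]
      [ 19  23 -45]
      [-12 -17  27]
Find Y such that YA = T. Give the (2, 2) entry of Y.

6

Since A sits to the right of Y, Y = TA⁻¹.
det A = -4; the adjugate gives A⁻¹ = [[0, 0, 1], [5/4, 3/4, -1], [3/4, 1/4, 0]].
Y = TA⁻¹ = [[8, 6, -10], [19, 23, -45], [-12, -17, 27]] · [[0, 0, 1], [5/4, 3/4, -1], [3/4, 1/4, 0]] = [[0, 2, 2], [-5, 6, -4], [-1, -6, 5]].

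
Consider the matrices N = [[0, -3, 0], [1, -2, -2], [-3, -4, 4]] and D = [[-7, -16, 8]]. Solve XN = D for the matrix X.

N is on the right of X, so right-multiply by N⁻¹: X = DN⁻¹.
det N = -6, so N⁻¹ = [[8/3, -2, -1], [-1/3, 0, 0], [5/3, -3/2, -1/2]].
X = DN⁻¹ = [[-7, -16, 8]] · [[8/3, -2, -1], [-1/3, 0, 0], [5/3, -3/2, -1/2]] = [[0, 2, 3]].

X = [[0, 2, 3]]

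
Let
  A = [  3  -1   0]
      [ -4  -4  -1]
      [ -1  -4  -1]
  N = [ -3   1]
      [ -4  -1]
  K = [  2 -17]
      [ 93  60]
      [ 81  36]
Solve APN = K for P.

P = [[-4, 4], [-2, 5], [3, 3]]

Left-multiply by A⁻¹ and right-multiply by N⁻¹: P = A⁻¹KN⁻¹.
A has determinant 3; A⁻¹ = [[0, -1/3, 1/3], [-1, -1, 1], [4, 13/3, -16/3]].
det N = 7; the adjugate gives N⁻¹ = [[-1/7, -1/7], [4/7, -3/7]].
A⁻¹K = [[-4, -8], [-14, -7], [-21, 0]].
P = (A⁻¹K)N⁻¹ = [[-4, 4], [-2, 5], [3, 3]].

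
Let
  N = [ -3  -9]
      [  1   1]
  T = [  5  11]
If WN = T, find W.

W = [[-1, 2]]

N is on the right of W, so right-multiply by N⁻¹: W = TN⁻¹.
N has determinant 6; N⁻¹ = [[1/6, 3/2], [-1/6, -1/2]].
W = TN⁻¹ = [[5, 11]] · [[1/6, 3/2], [-1/6, -1/2]] = [[-1, 2]].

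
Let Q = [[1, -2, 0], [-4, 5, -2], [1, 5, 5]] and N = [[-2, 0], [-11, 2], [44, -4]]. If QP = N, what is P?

P = [[4, -4], [3, -2], [5, 2]]

Q is on the left of P, so left-multiply by Q⁻¹: P = Q⁻¹N.
Q has determinant -1; Q⁻¹ = [[-35, -10, -4], [-18, -5, -2], [25, 7, 3]].
P = Q⁻¹N = [[-35, -10, -4], [-18, -5, -2], [25, 7, 3]] · [[-2, 0], [-11, 2], [44, -4]] = [[4, -4], [3, -2], [5, 2]].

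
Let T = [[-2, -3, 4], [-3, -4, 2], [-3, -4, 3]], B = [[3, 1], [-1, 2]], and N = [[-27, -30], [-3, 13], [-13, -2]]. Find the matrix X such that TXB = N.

Isolating X: multiply by T⁻¹ from the left and B⁻¹ from the right, so X = T⁻¹NB⁻¹.
T has determinant -1; T⁻¹ = [[4, 7, -10], [-3, -6, 8], [0, -1, 1]].
det B = 7; the adjugate gives B⁻¹ = [[2/7, -1/7], [1/7, 3/7]].
T⁻¹N = [[1, -9], [-5, -4], [-10, -15]].
X = (T⁻¹N)B⁻¹ = [[-1, -4], [-2, -1], [-5, -5]].

X = [[-1, -4], [-2, -1], [-5, -5]]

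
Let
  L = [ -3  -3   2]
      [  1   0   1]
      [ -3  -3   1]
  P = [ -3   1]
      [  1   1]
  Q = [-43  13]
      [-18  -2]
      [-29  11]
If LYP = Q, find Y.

Y = [[0, -4], [-2, 3], [4, -2]]

Isolating Y: multiply by L⁻¹ from the left and P⁻¹ from the right, so Y = L⁻¹QP⁻¹.
L has determinant -3; L⁻¹ = [[-1, 1, 1], [4/3, -1, -5/3], [1, 0, -1]].
det P = -4; the adjugate gives P⁻¹ = [[-1/4, 1/4], [1/4, 3/4]].
L⁻¹Q = [[-4, -4], [9, 1], [-14, 2]].
Y = (L⁻¹Q)P⁻¹ = [[0, -4], [-2, 3], [4, -2]].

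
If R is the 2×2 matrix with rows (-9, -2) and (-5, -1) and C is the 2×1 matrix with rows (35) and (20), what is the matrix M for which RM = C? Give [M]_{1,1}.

R is on the left of M, so left-multiply by R⁻¹: M = R⁻¹C.
R has determinant -1; R⁻¹ = [[1, -2], [-5, 9]].
M = R⁻¹C = [[1, -2], [-5, 9]] · [[35], [20]] = [[-5], [5]].

-5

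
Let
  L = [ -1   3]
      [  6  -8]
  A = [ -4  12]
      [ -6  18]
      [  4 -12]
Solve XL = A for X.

Since L sits to the right of X, X = AL⁻¹.
det L = -10, so L⁻¹ = [[4/5, 3/10], [3/5, 1/10]].
X = AL⁻¹ = [[-4, 12], [-6, 18], [4, -12]] · [[4/5, 3/10], [3/5, 1/10]] = [[4, 0], [6, 0], [-4, 0]].

X = [[4, 0], [6, 0], [-4, 0]]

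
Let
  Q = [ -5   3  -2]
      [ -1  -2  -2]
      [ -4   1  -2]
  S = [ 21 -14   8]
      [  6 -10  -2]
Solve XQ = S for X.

X = [[-5, 0, 1], [-1, 3, -1]]

Q is on the right of X, so right-multiply by Q⁻¹: X = SQ⁻¹.
det Q = 6, so Q⁻¹ = [[1, 2/3, -5/3], [1, 1/3, -4/3], [-3/2, -7/6, 13/6]].
X = SQ⁻¹ = [[21, -14, 8], [6, -10, -2]] · [[1, 2/3, -5/3], [1, 1/3, -4/3], [-3/2, -7/6, 13/6]] = [[-5, 0, 1], [-1, 3, -1]].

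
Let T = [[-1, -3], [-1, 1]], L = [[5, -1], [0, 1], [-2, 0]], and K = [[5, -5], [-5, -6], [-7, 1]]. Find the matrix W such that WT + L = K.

WT = K − L = [[0, -4], [-5, -7], [-5, 1]].
Since T sits to the right of W, W = (K − L)T⁻¹.
det T = -4; the adjugate gives T⁻¹ = [[-1/4, -3/4], [-1/4, 1/4]].
W = (K − L)T⁻¹ = [[1, -1], [3, 2], [1, 4]].

W = [[1, -1], [3, 2], [1, 4]]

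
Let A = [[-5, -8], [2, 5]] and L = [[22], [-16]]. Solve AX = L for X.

Since A multiplies X on the left, X = A⁻¹L.
det A = -9, so A⁻¹ = [[-5/9, -8/9], [2/9, 5/9]].
X = A⁻¹L = [[-5/9, -8/9], [2/9, 5/9]] · [[22], [-16]] = [[2], [-4]].

X = [[2], [-4]]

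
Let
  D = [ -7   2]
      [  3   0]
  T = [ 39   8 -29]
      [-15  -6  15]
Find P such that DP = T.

P = [[-5, -2, 5], [2, -3, 3]]

Since D multiplies P on the left, P = D⁻¹T.
D has determinant -6; D⁻¹ = [[0, 1/3], [1/2, 7/6]].
P = D⁻¹T = [[0, 1/3], [1/2, 7/6]] · [[39, 8, -29], [-15, -6, 15]] = [[-5, -2, 5], [2, -3, 3]].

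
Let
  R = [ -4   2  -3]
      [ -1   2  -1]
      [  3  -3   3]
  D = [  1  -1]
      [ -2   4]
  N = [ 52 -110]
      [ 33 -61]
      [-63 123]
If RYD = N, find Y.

Y = R⁻¹ND⁻¹ (apply R⁻¹ on the left and D⁻¹ on the right).
R has determinant -3; R⁻¹ = [[-1, -1, -4/3], [0, 1, 1/3], [1, 2, 2]].
det D = 2; the adjugate gives D⁻¹ = [[2, 1/2], [1, 1/2]].
R⁻¹N = [[-1, 7], [12, -20], [-8, 14]].
Y = (R⁻¹N)D⁻¹ = [[5, 3], [4, -4], [-2, 3]].

Y = [[5, 3], [4, -4], [-2, 3]]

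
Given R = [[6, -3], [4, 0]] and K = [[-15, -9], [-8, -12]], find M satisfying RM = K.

Since R multiplies M on the left, M = R⁻¹K.
det R = 12; the adjugate gives R⁻¹ = [[0, 1/4], [-1/3, 1/2]].
M = R⁻¹K = [[0, 1/4], [-1/3, 1/2]] · [[-15, -9], [-8, -12]] = [[-2, -3], [1, -3]].

M = [[-2, -3], [1, -3]]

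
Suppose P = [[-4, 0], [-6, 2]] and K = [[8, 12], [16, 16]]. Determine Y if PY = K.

P is on the left of Y, so left-multiply by P⁻¹: Y = P⁻¹K.
det P = -8, so P⁻¹ = [[-1/4, 0], [-3/4, 1/2]].
Y = P⁻¹K = [[-1/4, 0], [-3/4, 1/2]] · [[8, 12], [16, 16]] = [[-2, -3], [2, -1]].

Y = [[-2, -3], [2, -1]]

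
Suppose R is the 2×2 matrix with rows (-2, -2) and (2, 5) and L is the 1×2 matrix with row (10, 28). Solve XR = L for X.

X = [[1, 6]]

R is on the right of X, so right-multiply by R⁻¹: X = LR⁻¹.
det R = -6; the adjugate gives R⁻¹ = [[-5/6, -1/3], [1/3, 1/3]].
X = LR⁻¹ = [[10, 28]] · [[-5/6, -1/3], [1/3, 1/3]] = [[1, 6]].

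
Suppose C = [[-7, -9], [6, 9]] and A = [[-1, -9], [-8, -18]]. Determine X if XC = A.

Right-multiplying both sides by C⁻¹ gives X = AC⁻¹.
det C = -9; the adjugate gives C⁻¹ = [[-1, -1], [2/3, 7/9]].
X = AC⁻¹ = [[-1, -9], [-8, -18]] · [[-1, -1], [2/3, 7/9]] = [[-5, -6], [-4, -6]].

X = [[-5, -6], [-4, -6]]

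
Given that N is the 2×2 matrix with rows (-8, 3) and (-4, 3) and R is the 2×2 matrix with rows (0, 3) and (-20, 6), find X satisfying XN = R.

Right-multiplying both sides by N⁻¹ gives X = RN⁻¹.
det N = -12, so N⁻¹ = [[-1/4, 1/4], [-1/3, 2/3]].
X = RN⁻¹ = [[0, 3], [-20, 6]] · [[-1/4, 1/4], [-1/3, 2/3]] = [[-1, 2], [3, -1]].

X = [[-1, 2], [3, -1]]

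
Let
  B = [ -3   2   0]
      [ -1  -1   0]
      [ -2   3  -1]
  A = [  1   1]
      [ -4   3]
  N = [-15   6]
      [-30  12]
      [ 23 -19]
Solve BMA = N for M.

M = [[3, -3], [3, -3], [4, 3]]

Left-multiply by B⁻¹ and right-multiply by A⁻¹: M = B⁻¹NA⁻¹.
det B = -5, so B⁻¹ = [[-1/5, -2/5, 0], [1/5, -3/5, 0], [1, -1, -1]].
A has determinant 7; A⁻¹ = [[3/7, -1/7], [4/7, 1/7]].
B⁻¹N = [[15, -6], [15, -6], [-8, 13]].
M = (B⁻¹N)A⁻¹ = [[3, -3], [3, -3], [4, 3]].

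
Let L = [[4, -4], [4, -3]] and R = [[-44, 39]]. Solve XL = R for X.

X = [[-6, -5]]

Since L sits to the right of X, X = RL⁻¹.
det L = 4, so L⁻¹ = [[-3/4, 1], [-1, 1]].
X = RL⁻¹ = [[-44, 39]] · [[-3/4, 1], [-1, 1]] = [[-6, -5]].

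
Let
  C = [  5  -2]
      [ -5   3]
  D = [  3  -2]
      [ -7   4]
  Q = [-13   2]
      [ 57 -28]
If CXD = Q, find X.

X = [[5, 0], [3, -5]]

Left-multiply by C⁻¹ and right-multiply by D⁻¹: X = C⁻¹QD⁻¹.
det C = 5, so C⁻¹ = [[3/5, 2/5], [1, 1]].
det D = -2, so D⁻¹ = [[-2, -1], [-7/2, -3/2]].
C⁻¹Q = [[15, -10], [44, -26]].
X = (C⁻¹Q)D⁻¹ = [[5, 0], [3, -5]].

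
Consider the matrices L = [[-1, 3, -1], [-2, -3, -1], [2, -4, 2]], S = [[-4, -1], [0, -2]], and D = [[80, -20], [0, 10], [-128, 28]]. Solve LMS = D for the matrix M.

M = L⁻¹DS⁻¹ (apply L⁻¹ on the left and S⁻¹ on the right).
det L = 2; the adjugate gives L⁻¹ = [[-5, -1, -3], [1, 0, 1/2], [7, 1, 9/2]].
det S = 8; the adjugate gives S⁻¹ = [[-1/4, 1/8], [0, -1/2]].
L⁻¹D = [[-16, 6], [16, -6], [-16, -4]].
M = (L⁻¹D)S⁻¹ = [[4, -5], [-4, 5], [4, 0]].

M = [[4, -5], [-4, 5], [4, 0]]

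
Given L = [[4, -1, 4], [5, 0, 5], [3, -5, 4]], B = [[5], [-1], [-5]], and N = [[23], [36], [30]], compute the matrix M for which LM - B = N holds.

LM = N + B = [[28], [35], [25]].
L is on the left of M, so left-multiply by L⁻¹: M = L⁻¹(N + B).
det L = 5, so L⁻¹ = [[5, -16/5, -1], [-1, 4/5, 0], [-5, 17/5, 1]].
M = L⁻¹(N + B) = [[3], [0], [4]].

M = [[3], [0], [4]]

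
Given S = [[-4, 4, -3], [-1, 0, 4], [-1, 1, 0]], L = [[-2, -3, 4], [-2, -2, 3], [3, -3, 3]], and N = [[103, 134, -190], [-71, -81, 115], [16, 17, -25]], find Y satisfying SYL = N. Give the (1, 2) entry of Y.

Y = S⁻¹NL⁻¹ (apply S⁻¹ on the left and L⁻¹ on the right).
det S = 3, so S⁻¹ = [[-4/3, -1, 16/3], [-4/3, -1, 19/3], [-1/3, 0, 4/3]].
det L = -3; the adjugate gives L⁻¹ = [[-1, 1, 1/3], [-5, 6, 2/3], [-4, 5, 2/3]].
S⁻¹N = [[19, -7, 5], [35, 10, -20], [-13, -22, 30]].
Y = (S⁻¹N)L⁻¹ = [[-4, 2, 5], [-5, -5, 5], [3, 5, 1]].

2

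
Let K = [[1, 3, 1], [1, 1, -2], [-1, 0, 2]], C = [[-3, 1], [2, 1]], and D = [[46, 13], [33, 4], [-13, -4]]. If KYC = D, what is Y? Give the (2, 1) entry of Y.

Y = K⁻¹DC⁻¹ (apply K⁻¹ on the left and C⁻¹ on the right).
det K = 3; the adjugate gives K⁻¹ = [[2/3, -2, -7/3], [0, 1, 1], [1/3, -1, -2/3]].
det C = -5; the adjugate gives C⁻¹ = [[-1/5, 1/5], [2/5, 3/5]].
K⁻¹D = [[-5, 10], [20, 0], [-9, 3]].
Y = (K⁻¹D)C⁻¹ = [[5, 5], [-4, 4], [3, 0]].

-4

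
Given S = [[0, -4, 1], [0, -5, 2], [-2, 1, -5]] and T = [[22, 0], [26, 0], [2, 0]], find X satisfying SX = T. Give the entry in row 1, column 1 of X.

1

Since S multiplies X on the left, X = S⁻¹T.
S has determinant 6; S⁻¹ = [[23/6, -19/6, -1/2], [-2/3, 1/3, 0], [-5/3, 4/3, 0]].
X = S⁻¹T = [[23/6, -19/6, -1/2], [-2/3, 1/3, 0], [-5/3, 4/3, 0]] · [[22, 0], [26, 0], [2, 0]] = [[1, 0], [-6, 0], [-2, 0]].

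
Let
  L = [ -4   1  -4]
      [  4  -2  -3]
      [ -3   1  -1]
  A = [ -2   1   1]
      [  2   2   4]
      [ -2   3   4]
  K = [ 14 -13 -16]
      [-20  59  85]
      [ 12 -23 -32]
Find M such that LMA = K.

M = L⁻¹KA⁻¹ (apply L⁻¹ on the left and A⁻¹ on the right).
det L = 1, so L⁻¹ = [[5, -3, -11], [13, -8, -28], [-2, 1, 4]].
det A = 2, so A⁻¹ = [[-2, -1/2, 1], [-8, -3, 5], [5, 2, -3]].
L⁻¹K = [[-2, 11, 17], [6, 3, 8], [0, -7, -11]].
M = (L⁻¹K)A⁻¹ = [[1, 2, 2], [4, 4, -3], [1, -1, -2]].

M = [[1, 2, 2], [4, 4, -3], [1, -1, -2]]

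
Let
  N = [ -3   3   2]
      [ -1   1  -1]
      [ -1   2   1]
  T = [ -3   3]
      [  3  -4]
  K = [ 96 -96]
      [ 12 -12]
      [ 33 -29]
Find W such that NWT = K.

Isolating W: multiply by N⁻¹ from the left and T⁻¹ from the right, so W = N⁻¹KT⁻¹.
det N = -5; the adjugate gives N⁻¹ = [[-3/5, -1/5, 1], [-2/5, 1/5, 1], [1/5, -3/5, 0]].
det T = 3, so T⁻¹ = [[-4/3, -1], [-1, -1]].
N⁻¹K = [[-27, 31], [-3, 7], [12, -12]].
W = (N⁻¹K)T⁻¹ = [[5, -4], [-3, -4], [-4, 0]].

W = [[5, -4], [-3, -4], [-4, 0]]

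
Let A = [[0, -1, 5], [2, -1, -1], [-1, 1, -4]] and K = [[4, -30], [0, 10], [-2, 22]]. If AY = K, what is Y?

Y = [[-2, 2], [-4, 0], [0, -6]]

A is on the left of Y, so left-multiply by A⁻¹: Y = A⁻¹K.
det A = -4; the adjugate gives A⁻¹ = [[-5/4, -1/4, -3/2], [-9/4, -5/4, -5/2], [-1/4, -1/4, -1/2]].
Y = A⁻¹K = [[-5/4, -1/4, -3/2], [-9/4, -5/4, -5/2], [-1/4, -1/4, -1/2]] · [[4, -30], [0, 10], [-2, 22]] = [[-2, 2], [-4, 0], [0, -6]].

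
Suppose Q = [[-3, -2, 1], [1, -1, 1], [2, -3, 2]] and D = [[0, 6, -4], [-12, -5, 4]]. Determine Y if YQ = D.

Right-multiplying both sides by Q⁻¹ gives Y = DQ⁻¹.
det Q = -4; the adjugate gives Q⁻¹ = [[-1/4, -1/4, 1/4], [0, 2, -1], [1/4, 13/4, -5/4]].
Y = DQ⁻¹ = [[0, 6, -4], [-12, -5, 4]] · [[-1/4, -1/4, 1/4], [0, 2, -1], [1/4, 13/4, -5/4]] = [[-1, -1, -1], [4, 6, -3]].

Y = [[-1, -1, -1], [4, 6, -3]]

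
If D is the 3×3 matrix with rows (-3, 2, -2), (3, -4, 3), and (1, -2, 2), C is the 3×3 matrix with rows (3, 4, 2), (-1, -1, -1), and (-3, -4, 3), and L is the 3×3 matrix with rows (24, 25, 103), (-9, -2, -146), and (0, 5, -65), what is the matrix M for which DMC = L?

M = [[-5, 3, -2], [1, -3, 5], [0, 3, 0]]

M = D⁻¹LC⁻¹ (apply D⁻¹ on the left and C⁻¹ on the right).
D has determinant 4; D⁻¹ = [[-1/2, 0, -1/2], [-3/4, -1, 3/4], [-1/2, -1, 3/2]].
det C = 5; the adjugate gives C⁻¹ = [[-7/5, -4, -2/5], [6/5, 3, 1/5], [1/5, 0, 1/5]].
D⁻¹L = [[-12, -15, -19], [-9, -13, 20], [-3, -3, -3]].
M = (D⁻¹L)C⁻¹ = [[-5, 3, -2], [1, -3, 5], [0, 3, 0]].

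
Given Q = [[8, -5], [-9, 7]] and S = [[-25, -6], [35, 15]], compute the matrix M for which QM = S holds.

Since Q multiplies M on the left, M = Q⁻¹S.
det Q = 11; the adjugate gives Q⁻¹ = [[7/11, 5/11], [9/11, 8/11]].
M = Q⁻¹S = [[7/11, 5/11], [9/11, 8/11]] · [[-25, -6], [35, 15]] = [[0, 3], [5, 6]].

M = [[0, 3], [5, 6]]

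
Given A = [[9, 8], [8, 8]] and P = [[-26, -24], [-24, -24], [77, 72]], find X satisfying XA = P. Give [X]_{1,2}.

Right-multiplying both sides by A⁻¹ gives X = PA⁻¹.
det A = 8, so A⁻¹ = [[1, -1], [-1, 9/8]].
X = PA⁻¹ = [[-26, -24], [-24, -24], [77, 72]] · [[1, -1], [-1, 9/8]] = [[-2, -1], [0, -3], [5, 4]].

-1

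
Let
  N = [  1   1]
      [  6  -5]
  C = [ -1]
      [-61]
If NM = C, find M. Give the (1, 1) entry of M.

-6

Since N multiplies M on the left, M = N⁻¹C.
det N = -11; the adjugate gives N⁻¹ = [[5/11, 1/11], [6/11, -1/11]].
M = N⁻¹C = [[5/11, 1/11], [6/11, -1/11]] · [[-1], [-61]] = [[-6], [5]].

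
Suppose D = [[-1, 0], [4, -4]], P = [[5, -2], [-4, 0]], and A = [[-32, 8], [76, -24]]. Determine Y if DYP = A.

Y = D⁻¹AP⁻¹ (apply D⁻¹ on the left and P⁻¹ on the right).
det D = 4, so D⁻¹ = [[-1, 0], [-1, -1/4]].
P has determinant -8; P⁻¹ = [[0, -1/4], [-1/2, -5/8]].
D⁻¹A = [[32, -8], [13, -2]].
Y = (D⁻¹A)P⁻¹ = [[4, -3], [1, -2]].

Y = [[4, -3], [1, -2]]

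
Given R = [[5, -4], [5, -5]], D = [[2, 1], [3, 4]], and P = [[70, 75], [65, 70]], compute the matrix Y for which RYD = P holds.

Y = [[3, 4], [1, 1]]

Left-multiply by R⁻¹ and right-multiply by D⁻¹: Y = R⁻¹PD⁻¹.
det R = -5; the adjugate gives R⁻¹ = [[1, -4/5], [1, -1]].
det D = 5; the adjugate gives D⁻¹ = [[4/5, -1/5], [-3/5, 2/5]].
R⁻¹P = [[18, 19], [5, 5]].
Y = (R⁻¹P)D⁻¹ = [[3, 4], [1, 1]].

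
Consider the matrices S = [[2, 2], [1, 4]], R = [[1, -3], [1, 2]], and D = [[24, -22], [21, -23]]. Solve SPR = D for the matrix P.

P = [[5, 4], [2, 1]]

Isolating P: multiply by S⁻¹ from the left and R⁻¹ from the right, so P = S⁻¹DR⁻¹.
det S = 6; the adjugate gives S⁻¹ = [[2/3, -1/3], [-1/6, 1/3]].
R has determinant 5; R⁻¹ = [[2/5, 3/5], [-1/5, 1/5]].
S⁻¹D = [[9, -7], [3, -4]].
P = (S⁻¹D)R⁻¹ = [[5, 4], [2, 1]].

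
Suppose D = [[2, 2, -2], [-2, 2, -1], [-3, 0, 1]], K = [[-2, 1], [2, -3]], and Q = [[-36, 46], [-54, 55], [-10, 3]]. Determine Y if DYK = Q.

Y = [[-3, 1], [2, -4], [-3, 4]]

Left-multiply by D⁻¹ and right-multiply by K⁻¹: Y = D⁻¹QK⁻¹.
det D = 2, so D⁻¹ = [[1, -1, 1], [5/2, -2, 3], [3, -3, 4]].
det K = 4; the adjugate gives K⁻¹ = [[-3/4, -1/4], [-1/2, -1/2]].
D⁻¹Q = [[8, -6], [-12, 14], [14, -15]].
Y = (D⁻¹Q)K⁻¹ = [[-3, 1], [2, -4], [-3, 4]].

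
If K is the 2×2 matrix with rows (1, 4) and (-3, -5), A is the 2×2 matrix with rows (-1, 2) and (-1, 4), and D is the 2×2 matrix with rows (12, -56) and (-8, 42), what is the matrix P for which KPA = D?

P = [[0, 4], [1, -5]]

Left-multiply by K⁻¹ and right-multiply by A⁻¹: P = K⁻¹DA⁻¹.
det K = 7; the adjugate gives K⁻¹ = [[-5/7, -4/7], [3/7, 1/7]].
det A = -2; the adjugate gives A⁻¹ = [[-2, 1], [-1/2, 1/2]].
K⁻¹D = [[-4, 16], [4, -18]].
P = (K⁻¹D)A⁻¹ = [[0, 4], [1, -5]].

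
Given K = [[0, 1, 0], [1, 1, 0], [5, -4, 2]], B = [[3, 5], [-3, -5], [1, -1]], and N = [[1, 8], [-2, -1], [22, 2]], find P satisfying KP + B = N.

P = [[3, 1], [-2, 3], [-1, 5]]

KP = N − B = [[-2, 3], [1, 4], [21, 3]].
K is on the left of P, so left-multiply by K⁻¹: P = K⁻¹(N − B).
det K = -2, so K⁻¹ = [[-1, 1, 0], [1, 0, 0], [9/2, -5/2, 1/2]].
P = K⁻¹(N − B) = [[3, 1], [-2, 3], [-1, 5]].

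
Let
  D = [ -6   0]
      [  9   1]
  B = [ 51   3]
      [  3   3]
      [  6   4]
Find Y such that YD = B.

Since D sits to the right of Y, Y = BD⁻¹.
det D = -6; the adjugate gives D⁻¹ = [[-1/6, 0], [3/2, 1]].
Y = BD⁻¹ = [[51, 3], [3, 3], [6, 4]] · [[-1/6, 0], [3/2, 1]] = [[-4, 3], [4, 3], [5, 4]].

Y = [[-4, 3], [4, 3], [5, 4]]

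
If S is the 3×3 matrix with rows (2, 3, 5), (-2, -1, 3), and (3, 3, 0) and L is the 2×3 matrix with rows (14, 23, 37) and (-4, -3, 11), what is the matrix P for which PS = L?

P = [[5, 4, 4], [4, -3, -6]]

Since S sits to the right of P, P = LS⁻¹.
det S = -6; the adjugate gives S⁻¹ = [[3/2, -5/2, -7/3], [-3/2, 5/2, 8/3], [1/2, -1/2, -2/3]].
P = LS⁻¹ = [[14, 23, 37], [-4, -3, 11]] · [[3/2, -5/2, -7/3], [-3/2, 5/2, 8/3], [1/2, -1/2, -2/3]] = [[5, 4, 4], [4, -3, -6]].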